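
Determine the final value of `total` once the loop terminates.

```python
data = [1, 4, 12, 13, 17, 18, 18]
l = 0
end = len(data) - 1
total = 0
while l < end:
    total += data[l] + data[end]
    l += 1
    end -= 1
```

Let's trace through this code step by step.

Initialize: data = [1, 4, 12, 13, 17, 18, 18]
Initialize: l = 0
Initialize: end = 6
Initialize: total = 0
Entering loop: while l < end:
After iteration 1: l = 1, end = 5, total = 19
After iteration 2: l = 2, end = 4, total = 41
After iteration 3: l = 3, end = 3, total = 70
Loop ends.

Final answer: 70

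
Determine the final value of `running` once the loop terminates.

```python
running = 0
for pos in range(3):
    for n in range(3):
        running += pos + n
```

Let's trace through this code step by step.

Initialize: running = 0
Entering loop: for pos in range(3):
After iteration 1: pos = 0, running = 3
After iteration 2: pos = 1, running = 9
After iteration 3: pos = 2, running = 18
Loop ends.

Final answer: 18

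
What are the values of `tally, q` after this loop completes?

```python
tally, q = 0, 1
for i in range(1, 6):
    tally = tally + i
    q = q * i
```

Let's trace through this code step by step.

Initialize: tally = 0
Initialize: q = 1
Entering loop: for i in range(1, 6):
After iteration 1: i = 1, tally = 1, q = 1
After iteration 2: i = 2, tally = 3, q = 2
After iteration 3: i = 3, tally = 6, q = 6
After iteration 4: i = 4, tally = 10, q = 24
After iteration 5: i = 5, tally = 15, q = 120
Loop ends.

Final answer: 15, 120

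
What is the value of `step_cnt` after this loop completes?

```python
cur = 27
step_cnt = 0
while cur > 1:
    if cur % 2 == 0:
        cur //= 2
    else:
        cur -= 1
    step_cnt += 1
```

Let's trace through this code step by step.

Initialize: cur = 27
Initialize: step_cnt = 0
Entering loop: while cur > 1:
After iteration 1: cur = 26, step_cnt = 1
After iteration 2: cur = 13, step_cnt = 2
After iteration 3: cur = 12, step_cnt = 3
After iteration 4: cur = 6, step_cnt = 4
After iteration 5: cur = 3, step_cnt = 5
After iteration 6: cur = 2, step_cnt = 6
After iteration 7: cur = 1, step_cnt = 7
Loop ends.

Final answer: 7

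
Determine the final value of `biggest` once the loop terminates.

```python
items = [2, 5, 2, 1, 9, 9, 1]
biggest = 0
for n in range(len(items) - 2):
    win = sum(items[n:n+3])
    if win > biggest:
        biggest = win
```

Let's trace through this code step by step.

Initialize: items = [2, 5, 2, 1, 9, 9, 1]
Initialize: biggest = 0
Entering loop: for n in range(len(items) - 2):
After iteration 1: n = 0, biggest = 9, win = 9
After iteration 2: n = 1, biggest = 9, win = 8
After iteration 3: n = 2, biggest = 12, win = 12
After iteration 4: n = 3, biggest = 19, win = 19
After iteration 5: n = 4, biggest = 19, win = 19
Loop ends.

Final answer: 19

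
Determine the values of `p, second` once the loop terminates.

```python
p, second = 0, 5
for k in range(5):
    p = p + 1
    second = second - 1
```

Let's trace through this code step by step.

Initialize: p = 0
Initialize: second = 5
Entering loop: for k in range(5):
After iteration 1: k = 0, p = 1, second = 4
After iteration 2: k = 1, p = 2, second = 3
After iteration 3: k = 2, p = 3, second = 2
After iteration 4: k = 3, p = 4, second = 1
After iteration 5: k = 4, p = 5, second = 0
Loop ends.

Final answer: 5, 0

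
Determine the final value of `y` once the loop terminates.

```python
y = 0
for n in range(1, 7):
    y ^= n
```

Let's trace through this code step by step.

Initialize: y = 0
Entering loop: for n in range(1, 7):
After iteration 1: n = 1, y = 1
After iteration 2: n = 2, y = 3
After iteration 3: n = 3, y = 0
After iteration 4: n = 4, y = 4
After iteration 5: n = 5, y = 1
After iteration 6: n = 6, y = 7
Loop ends.

Final answer: 7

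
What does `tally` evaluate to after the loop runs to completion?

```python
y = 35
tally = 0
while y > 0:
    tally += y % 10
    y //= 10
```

Let's trace through this code step by step.

Initialize: y = 35
Initialize: tally = 0
Entering loop: while y > 0:
After iteration 1: y = 3, tally = 5
After iteration 2: y = 0, tally = 8
Loop ends.

Final answer: 8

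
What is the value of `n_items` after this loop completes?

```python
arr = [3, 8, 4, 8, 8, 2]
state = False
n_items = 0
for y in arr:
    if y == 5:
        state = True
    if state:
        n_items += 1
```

Let's trace through this code step by step.

Initialize: arr = [3, 8, 4, 8, 8, 2]
Initialize: state = False
Initialize: n_items = 0
Entering loop: for y in arr:
After iteration 1: y = 3, n_items = 0
After iteration 2: y = 8, n_items = 0
After iteration 3: y = 4, n_items = 0
After iteration 4: y = 8, n_items = 0
After iteration 5: y = 8, n_items = 0
After iteration 6: y = 2, n_items = 0
Loop ends.

Final answer: 0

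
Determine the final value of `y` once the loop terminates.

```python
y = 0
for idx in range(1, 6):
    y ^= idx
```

Let's trace through this code step by step.

Initialize: y = 0
Entering loop: for idx in range(1, 6):
After iteration 1: idx = 1, y = 1
After iteration 2: idx = 2, y = 3
After iteration 3: idx = 3, y = 0
After iteration 4: idx = 4, y = 4
After iteration 5: idx = 5, y = 1
Loop ends.

Final answer: 1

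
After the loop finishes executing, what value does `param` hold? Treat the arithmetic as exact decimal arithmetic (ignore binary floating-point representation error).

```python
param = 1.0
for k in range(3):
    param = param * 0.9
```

Let's trace through this code step by step.

Initialize: param = 1.0
Entering loop: for k in range(3):
After iteration 1: k = 0, param = 0.9
After iteration 2: k = 1, param = 0.81
After iteration 3: k = 2, param = 0.729
Loop ends.

Final answer: 0.729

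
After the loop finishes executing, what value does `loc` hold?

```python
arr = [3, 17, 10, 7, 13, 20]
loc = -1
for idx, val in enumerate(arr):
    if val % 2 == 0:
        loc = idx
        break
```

Let's trace through this code step by step.

Initialize: arr = [3, 17, 10, 7, 13, 20]
Initialize: loc = -1
Entering loop: for idx, val in enumerate(arr):
After iteration 1: idx = 0, val = 3, loc = -1
After iteration 2: idx = 1, val = 17, loc = -1
After iteration 3: idx = 2, val = 10, loc = 2
Loop ends.

Final answer: 2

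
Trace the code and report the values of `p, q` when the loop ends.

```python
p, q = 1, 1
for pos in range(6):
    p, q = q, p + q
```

Let's trace through this code step by step.

Initialize: p = 1
Initialize: q = 1
Entering loop: for pos in range(6):
After iteration 1: pos = 0, p = 1, q = 2
After iteration 2: pos = 1, p = 2, q = 3
After iteration 3: pos = 2, p = 3, q = 5
After iteration 4: pos = 3, p = 5, q = 8
After iteration 5: pos = 4, p = 8, q = 13
After iteration 6: pos = 5, p = 13, q = 21
Loop ends.

Final answer: 13, 21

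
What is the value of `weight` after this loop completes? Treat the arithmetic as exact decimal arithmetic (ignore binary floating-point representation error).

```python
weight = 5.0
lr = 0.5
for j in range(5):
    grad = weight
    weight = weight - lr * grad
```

Let's trace through this code step by step.

Initialize: weight = 5.0
Initialize: lr = 0.5
Entering loop: for j in range(5):
After iteration 1: j = 0, weight = 2.5, grad = 5.0
After iteration 2: j = 1, weight = 1.25, grad = 2.5
After iteration 3: j = 2, weight = 0.625, grad = 1.25
After iteration 4: j = 3, weight = 0.3125, grad = 0.625
After iteration 5: j = 4, weight = 0.15625, grad = 0.3125
Loop ends.

Final answer: 0.15625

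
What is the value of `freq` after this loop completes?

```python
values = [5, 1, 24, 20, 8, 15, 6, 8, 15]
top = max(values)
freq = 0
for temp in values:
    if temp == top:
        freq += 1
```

Let's trace through this code step by step.

Initialize: values = [5, 1, 24, 20, 8, 15, 6, 8, 15]
Initialize: top = 24
Initialize: freq = 0
Entering loop: for temp in values:
After iteration 1: temp = 5, freq = 0
After iteration 2: temp = 1, freq = 0
After iteration 3: temp = 24, freq = 1
After iteration 4: temp = 20, freq = 1
After iteration 5: temp = 8, freq = 1
After iteration 6: temp = 15, freq = 1
After iteration 7: temp = 6, freq = 1
After iteration 8: temp = 8, freq = 1
After iteration 9: temp = 15, freq = 1
Loop ends.

Final answer: 1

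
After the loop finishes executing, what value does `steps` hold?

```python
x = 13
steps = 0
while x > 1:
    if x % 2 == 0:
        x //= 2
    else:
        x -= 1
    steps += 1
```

Let's trace through this code step by step.

Initialize: x = 13
Initialize: steps = 0
Entering loop: while x > 1:
After iteration 1: x = 12, steps = 1
After iteration 2: x = 6, steps = 2
After iteration 3: x = 3, steps = 3
After iteration 4: x = 2, steps = 4
After iteration 5: x = 1, steps = 5
Loop ends.

Final answer: 5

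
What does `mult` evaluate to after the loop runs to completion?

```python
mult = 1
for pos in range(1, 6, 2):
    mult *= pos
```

Let's trace through this code step by step.

Initialize: mult = 1
Entering loop: for pos in range(1, 6, 2):
After iteration 1: pos = 1, mult = 1
After iteration 2: pos = 3, mult = 3
After iteration 3: pos = 5, mult = 15
Loop ends.

Final answer: 15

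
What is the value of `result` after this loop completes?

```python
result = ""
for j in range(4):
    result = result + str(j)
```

Let's trace through this code step by step.

Initialize: result = ''
Entering loop: for j in range(4):
After iteration 1: j = 0, result = '0'
After iteration 2: j = 1, result = '01'
After iteration 3: j = 2, result = '012'
After iteration 4: j = 3, result = '0123'
Loop ends.

Final answer: '0123'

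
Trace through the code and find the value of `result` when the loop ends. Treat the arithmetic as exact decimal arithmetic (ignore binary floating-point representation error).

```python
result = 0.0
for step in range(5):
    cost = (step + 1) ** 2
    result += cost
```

Let's trace through this code step by step.

Initialize: result = 0.0
Entering loop: for step in range(5):
After iteration 1: step = 0, result = 1.0, cost = 1
After iteration 2: step = 1, result = 5.0, cost = 4
After iteration 3: step = 2, result = 14.0, cost = 9
After iteration 4: step = 3, result = 30.0, cost = 16
After iteration 5: step = 4, result = 55.0, cost = 25
Loop ends.

Final answer: 55.0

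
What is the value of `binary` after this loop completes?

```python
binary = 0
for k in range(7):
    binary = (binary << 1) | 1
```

Let's trace through this code step by step.

Initialize: binary = 0
Entering loop: for k in range(7):
After iteration 1: k = 0, binary = 1
After iteration 2: k = 1, binary = 3
After iteration 3: k = 2, binary = 7
After iteration 4: k = 3, binary = 15
After iteration 5: k = 4, binary = 31
After iteration 6: k = 5, binary = 63
After iteration 7: k = 6, binary = 127
Loop ends.

Final answer: 127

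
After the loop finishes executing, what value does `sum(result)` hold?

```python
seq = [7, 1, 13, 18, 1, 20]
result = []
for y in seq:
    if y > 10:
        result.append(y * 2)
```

Let's trace through this code step by step.

Initialize: seq = [7, 1, 13, 18, 1, 20]
Initialize: result = []
Entering loop: for y in seq:
After iteration 1: y = 7, result = []
After iteration 2: y = 1, result = []
After iteration 3: y = 13, result = [26]
After iteration 4: y = 18, result = [26, 36]
After iteration 5: y = 1, result = [26, 36]
After iteration 6: y = 20, result = [26, 36, 40]
Loop ends.
sum(result) = 102

Final answer: 102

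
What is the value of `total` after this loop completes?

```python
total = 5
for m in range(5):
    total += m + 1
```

Let's trace through this code step by step.

Initialize: total = 5
Entering loop: for m in range(5):
After iteration 1: m = 0, total = 6
After iteration 2: m = 1, total = 8
After iteration 3: m = 2, total = 11
After iteration 4: m = 3, total = 15
After iteration 5: m = 4, total = 20
Loop ends.

Final answer: 20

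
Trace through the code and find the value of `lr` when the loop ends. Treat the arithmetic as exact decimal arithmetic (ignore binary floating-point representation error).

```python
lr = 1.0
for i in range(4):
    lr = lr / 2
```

Let's trace through this code step by step.

Initialize: lr = 1.0
Entering loop: for i in range(4):
After iteration 1: i = 0, lr = 0.5
After iteration 2: i = 1, lr = 0.25
After iteration 3: i = 2, lr = 0.125
After iteration 4: i = 3, lr = 0.0625
Loop ends.

Final answer: 0.0625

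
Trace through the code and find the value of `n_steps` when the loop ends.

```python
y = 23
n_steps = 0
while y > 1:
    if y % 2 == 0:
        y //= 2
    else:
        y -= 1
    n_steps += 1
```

Let's trace through this code step by step.

Initialize: y = 23
Initialize: n_steps = 0
Entering loop: while y > 1:
After iteration 1: y = 22, n_steps = 1
After iteration 2: y = 11, n_steps = 2
After iteration 3: y = 10, n_steps = 3
After iteration 4: y = 5, n_steps = 4
After iteration 5: y = 4, n_steps = 5
After iteration 6: y = 2, n_steps = 6
After iteration 7: y = 1, n_steps = 7
Loop ends.

Final answer: 7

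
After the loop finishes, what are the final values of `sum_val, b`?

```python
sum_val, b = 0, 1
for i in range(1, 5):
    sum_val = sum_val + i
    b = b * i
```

Let's trace through this code step by step.

Initialize: sum_val = 0
Initialize: b = 1
Entering loop: for i in range(1, 5):
After iteration 1: i = 1, sum_val = 1, b = 1
After iteration 2: i = 2, sum_val = 3, b = 2
After iteration 3: i = 3, sum_val = 6, b = 6
After iteration 4: i = 4, sum_val = 10, b = 24
Loop ends.

Final answer: 10, 24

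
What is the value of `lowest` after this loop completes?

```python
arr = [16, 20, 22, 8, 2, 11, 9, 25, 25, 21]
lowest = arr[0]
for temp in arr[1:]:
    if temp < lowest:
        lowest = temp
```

Let's trace through this code step by step.

Initialize: arr = [16, 20, 22, 8, 2, 11, 9, 25, 25, 21]
Initialize: lowest = 16
Entering loop: for temp in arr[1:]:
After iteration 1: temp = 20, lowest = 16
After iteration 2: temp = 22, lowest = 16
After iteration 3: temp = 8, lowest = 8
After iteration 4: temp = 2, lowest = 2
After iteration 5: temp = 11, lowest = 2
After iteration 6: temp = 9, lowest = 2
After iteration 7: temp = 25, lowest = 2
After iteration 8: temp = 25, lowest = 2
After iteration 9: temp = 21, lowest = 2
Loop ends.

Final answer: 2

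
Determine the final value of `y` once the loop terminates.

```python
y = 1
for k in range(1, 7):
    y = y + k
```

Let's trace through this code step by step.

Initialize: y = 1
Entering loop: for k in range(1, 7):
After iteration 1: k = 1, y = 2
After iteration 2: k = 2, y = 4
After iteration 3: k = 3, y = 7
After iteration 4: k = 4, y = 11
After iteration 5: k = 5, y = 16
After iteration 6: k = 6, y = 22
Loop ends.

Final answer: 22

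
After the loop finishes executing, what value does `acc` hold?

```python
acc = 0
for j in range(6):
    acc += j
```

Let's trace through this code step by step.

Initialize: acc = 0
Entering loop: for j in range(6):
After iteration 1: j = 0, acc = 0
After iteration 2: j = 1, acc = 1
After iteration 3: j = 2, acc = 3
After iteration 4: j = 3, acc = 6
After iteration 5: j = 4, acc = 10
After iteration 6: j = 5, acc = 15
Loop ends.

Final answer: 15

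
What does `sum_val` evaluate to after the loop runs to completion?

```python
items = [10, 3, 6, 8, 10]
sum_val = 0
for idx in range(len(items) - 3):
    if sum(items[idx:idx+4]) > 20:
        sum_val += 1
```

Let's trace through this code step by step.

Initialize: items = [10, 3, 6, 8, 10]
Initialize: sum_val = 0
Entering loop: for idx in range(len(items) - 3):
After iteration 1: idx = 0, sum_val = 1
After iteration 2: idx = 1, sum_val = 2
Loop ends.

Final answer: 2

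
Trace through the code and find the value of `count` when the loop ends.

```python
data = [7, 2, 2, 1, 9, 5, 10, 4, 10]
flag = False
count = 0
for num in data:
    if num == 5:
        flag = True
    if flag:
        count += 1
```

Let's trace through this code step by step.

Initialize: data = [7, 2, 2, 1, 9, 5, 10, 4, 10]
Initialize: flag = False
Initialize: count = 0
Entering loop: for num in data:
After iteration 1: num = 7, flag = False, count = 0
After iteration 2: num = 2, flag = False, count = 0
After iteration 3: num = 2, flag = False, count = 0
After iteration 4: num = 1, flag = False, count = 0
After iteration 5: num = 9, flag = False, count = 0
After iteration 6: num = 5, flag = True, count = 1
After iteration 7: num = 10, flag = True, count = 2
After iteration 8: num = 4, flag = True, count = 3
After iteration 9: num = 10, flag = True, count = 4
Loop ends.

Final answer: 4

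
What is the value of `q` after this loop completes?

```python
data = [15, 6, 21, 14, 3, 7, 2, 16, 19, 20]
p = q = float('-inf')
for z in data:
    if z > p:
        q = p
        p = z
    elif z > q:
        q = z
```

Let's trace through this code step by step.

Initialize: data = [15, 6, 21, 14, 3, 7, 2, 16, 19, 20]
Initialize: p = -inf
Initialize: q = -inf
Entering loop: for z in data:
After iteration 1: z = 15, p = 15, q = -inf
After iteration 2: z = 6, p = 15, q = 6
After iteration 3: z = 21, p = 21, q = 15
After iteration 4: z = 14, p = 21, q = 15
After iteration 5: z = 3, p = 21, q = 15
After iteration 6: z = 7, p = 21, q = 15
After iteration 7: z = 2, p = 21, q = 15
After iteration 8: z = 16, p = 21, q = 16
After iteration 9: z = 19, p = 21, q = 19
After iteration 10: z = 20, p = 21, q = 20
Loop ends.

Final answer: 20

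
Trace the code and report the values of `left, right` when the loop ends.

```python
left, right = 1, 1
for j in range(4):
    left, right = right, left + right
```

Let's trace through this code step by step.

Initialize: left = 1
Initialize: right = 1
Entering loop: for j in range(4):
After iteration 1: j = 0, left = 1, right = 2
After iteration 2: j = 1, left = 2, right = 3
After iteration 3: j = 2, left = 3, right = 5
After iteration 4: j = 3, left = 5, right = 8
Loop ends.

Final answer: 5, 8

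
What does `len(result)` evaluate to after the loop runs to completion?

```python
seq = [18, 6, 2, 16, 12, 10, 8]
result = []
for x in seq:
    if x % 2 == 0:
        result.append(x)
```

Let's trace through this code step by step.

Initialize: seq = [18, 6, 2, 16, 12, 10, 8]
Initialize: result = []
Entering loop: for x in seq:
After iteration 1: x = 18, result = [18]
After iteration 2: x = 6, result = [18, 6]
After iteration 3: x = 2, result = [18, 6, 2]
After iteration 4: x = 16, result = [18, 6, 2, 16]
After iteration 5: x = 12, result = [18, 6, 2, 16, 12]
After iteration 6: x = 10, result = [18, 6, 2, 16, 12, 10]
After iteration 7: x = 8, result = [18, 6, 2, 16, 12, 10, 8]
Loop ends.
len(result) = 7

Final answer: 7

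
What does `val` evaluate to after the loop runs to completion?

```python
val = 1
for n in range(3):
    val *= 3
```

Let's trace through this code step by step.

Initialize: val = 1
Entering loop: for n in range(3):
After iteration 1: n = 0, val = 3
After iteration 2: n = 1, val = 9
After iteration 3: n = 2, val = 27
Loop ends.

Final answer: 27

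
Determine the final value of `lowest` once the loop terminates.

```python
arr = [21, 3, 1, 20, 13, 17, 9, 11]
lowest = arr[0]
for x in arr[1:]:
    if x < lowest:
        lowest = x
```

Let's trace through this code step by step.

Initialize: arr = [21, 3, 1, 20, 13, 17, 9, 11]
Initialize: lowest = 21
Entering loop: for x in arr[1:]:
After iteration 1: x = 3, lowest = 3
After iteration 2: x = 1, lowest = 1
After iteration 3: x = 20, lowest = 1
After iteration 4: x = 13, lowest = 1
After iteration 5: x = 17, lowest = 1
After iteration 6: x = 9, lowest = 1
After iteration 7: x = 11, lowest = 1
Loop ends.

Final answer: 1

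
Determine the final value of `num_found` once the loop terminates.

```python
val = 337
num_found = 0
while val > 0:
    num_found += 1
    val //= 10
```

Let's trace through this code step by step.

Initialize: val = 337
Initialize: num_found = 0
Entering loop: while val > 0:
After iteration 1: val = 33, num_found = 1
After iteration 2: val = 3, num_found = 2
After iteration 3: val = 0, num_found = 3
Loop ends.

Final answer: 3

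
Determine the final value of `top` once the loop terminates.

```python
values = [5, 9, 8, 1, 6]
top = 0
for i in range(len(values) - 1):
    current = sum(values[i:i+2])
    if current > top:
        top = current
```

Let's trace through this code step by step.

Initialize: values = [5, 9, 8, 1, 6]
Initialize: top = 0
Entering loop: for i in range(len(values) - 1):
After iteration 1: i = 0, top = 14, current = 14
After iteration 2: i = 1, top = 17, current = 17
After iteration 3: i = 2, top = 17, current = 9
After iteration 4: i = 3, top = 17, current = 7
Loop ends.

Final answer: 17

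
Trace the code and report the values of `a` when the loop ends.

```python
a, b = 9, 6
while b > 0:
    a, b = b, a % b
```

Let's trace through this code step by step.

Initialize: a = 9
Initialize: b = 6
Entering loop: while b > 0:
After iteration 1: a = 6, b = 3
After iteration 2: a = 3, b = 0
Loop ends.

Final answer: 3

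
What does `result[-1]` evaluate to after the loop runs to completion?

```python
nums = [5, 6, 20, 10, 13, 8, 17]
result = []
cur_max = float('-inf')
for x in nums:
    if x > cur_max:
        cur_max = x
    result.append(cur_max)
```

Let's trace through this code step by step.

Initialize: nums = [5, 6, 20, 10, 13, 8, 17]
Initialize: result = []
Initialize: cur_max = -inf
Entering loop: for x in nums:
After iteration 1: x = 5, result = [5], cur_max = 5
After iteration 2: x = 6, result = [5, 6], cur_max = 6
After iteration 3: x = 20, result = [5, 6, 20], cur_max = 20
After iteration 4: x = 10, result = [5, 6, 20, 20], cur_max = 20
After iteration 5: x = 13, result = [5, 6, 20, 20, 20], cur_max = 20
After iteration 6: x = 8, result = [5, 6, 20, 20, 20, 20], cur_max = 20
After iteration 7: x = 17, result = [5, 6, 20, 20, 20, 20, 20], cur_max = 20
Loop ends.
result[-1] = 20

Final answer: 20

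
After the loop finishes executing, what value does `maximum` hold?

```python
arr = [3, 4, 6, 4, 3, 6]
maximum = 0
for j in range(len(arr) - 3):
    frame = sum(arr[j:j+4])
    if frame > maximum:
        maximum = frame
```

Let's trace through this code step by step.

Initialize: arr = [3, 4, 6, 4, 3, 6]
Initialize: maximum = 0
Entering loop: for j in range(len(arr) - 3):
After iteration 1: j = 0, maximum = 17, frame = 17
After iteration 2: j = 1, maximum = 17, frame = 17
After iteration 3: j = 2, maximum = 19, frame = 19
Loop ends.

Final answer: 19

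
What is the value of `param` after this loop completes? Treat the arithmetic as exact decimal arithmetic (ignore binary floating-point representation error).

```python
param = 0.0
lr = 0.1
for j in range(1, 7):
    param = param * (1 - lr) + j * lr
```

Let's trace through this code step by step.

Initialize: param = 0.0
Initialize: lr = 0.1
Entering loop: for j in range(1, 7):
After iteration 1: j = 1, param = 0.1
After iteration 2: j = 2, param = 0.29
After iteration 3: j = 3, param = 0.561
After iteration 4: j = 4, param = 0.9049
After iteration 5: j = 5, param = 1.31441
After iteration 6: j = 6, param = 1.782969
Loop ends.

Final answer: 1.782969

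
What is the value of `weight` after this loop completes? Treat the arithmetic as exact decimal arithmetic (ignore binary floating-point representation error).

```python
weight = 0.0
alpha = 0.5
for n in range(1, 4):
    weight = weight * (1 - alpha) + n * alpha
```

Let's trace through this code step by step.

Initialize: weight = 0.0
Initialize: alpha = 0.5
Entering loop: for n in range(1, 4):
After iteration 1: n = 1, weight = 0.5
After iteration 2: n = 2, weight = 1.25
After iteration 3: n = 3, weight = 2.125
Loop ends.

Final answer: 2.125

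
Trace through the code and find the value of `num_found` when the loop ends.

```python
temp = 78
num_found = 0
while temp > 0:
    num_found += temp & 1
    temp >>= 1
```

Let's trace through this code step by step.

Initialize: temp = 78
Initialize: num_found = 0
Entering loop: while temp > 0:
After iteration 1: temp = 39, num_found = 0
After iteration 2: temp = 19, num_found = 1
After iteration 3: temp = 9, num_found = 2
After iteration 4: temp = 4, num_found = 3
After iteration 5: temp = 2, num_found = 3
After iteration 6: temp = 1, num_found = 3
After iteration 7: temp = 0, num_found = 4
Loop ends.

Final answer: 4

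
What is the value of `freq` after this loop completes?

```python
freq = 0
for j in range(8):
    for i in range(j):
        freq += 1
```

Let's trace through this code step by step.

Initialize: freq = 0
Entering loop: for j in range(8):
After iteration 1: j = 0, freq = 0
After iteration 2: j = 1, freq = 1, i = 0
After iteration 3: j = 2, freq = 3, i = 1
After iteration 4: j = 3, freq = 6, i = 2
After iteration 5: j = 4, freq = 10, i = 3
After iteration 6: j = 5, freq = 15, i = 4
After iteration 7: j = 6, freq = 21, i = 5
After iteration 8: j = 7, freq = 28, i = 6
Loop ends.

Final answer: 28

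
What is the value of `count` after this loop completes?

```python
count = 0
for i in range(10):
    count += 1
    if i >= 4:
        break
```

Let's trace through this code step by step.

Initialize: count = 0
Entering loop: for i in range(10):
After iteration 1: i = 0, count = 1
After iteration 2: i = 1, count = 2
After iteration 3: i = 2, count = 3
After iteration 4: i = 3, count = 4
After iteration 5: i = 4, count = 5
Loop ends.

Final answer: 5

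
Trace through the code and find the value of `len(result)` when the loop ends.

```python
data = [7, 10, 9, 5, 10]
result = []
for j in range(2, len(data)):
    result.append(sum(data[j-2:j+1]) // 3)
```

Let's trace through this code step by step.

Initialize: data = [7, 10, 9, 5, 10]
Initialize: result = []
Entering loop: for j in range(2, len(data)):
After iteration 1: j = 2, result = [8]
After iteration 2: j = 3, result = [8, 8]
After iteration 3: j = 4, result = [8, 8, 8]
Loop ends.
len(result) = 3

Final answer: 3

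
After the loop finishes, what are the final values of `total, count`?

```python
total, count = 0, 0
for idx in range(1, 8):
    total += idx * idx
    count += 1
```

Let's trace through this code step by step.

Initialize: total = 0
Initialize: count = 0
Entering loop: for idx in range(1, 8):
After iteration 1: idx = 1, total = 1, count = 1
After iteration 2: idx = 2, total = 5, count = 2
After iteration 3: idx = 3, total = 14, count = 3
After iteration 4: idx = 4, total = 30, count = 4
After iteration 5: idx = 5, total = 55, count = 5
After iteration 6: idx = 6, total = 91, count = 6
After iteration 7: idx = 7, total = 140, count = 7
Loop ends.

Final answer: 140, 7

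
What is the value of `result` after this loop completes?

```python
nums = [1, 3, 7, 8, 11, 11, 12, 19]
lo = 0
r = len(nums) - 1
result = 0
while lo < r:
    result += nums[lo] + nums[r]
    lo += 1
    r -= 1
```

Let's trace through this code step by step.

Initialize: nums = [1, 3, 7, 8, 11, 11, 12, 19]
Initialize: lo = 0
Initialize: r = 7
Initialize: result = 0
Entering loop: while lo < r:
After iteration 1: lo = 1, r = 6, result = 20
After iteration 2: lo = 2, r = 5, result = 35
After iteration 3: lo = 3, r = 4, result = 53
After iteration 4: lo = 4, r = 3, result = 72
Loop ends.

Final answer: 72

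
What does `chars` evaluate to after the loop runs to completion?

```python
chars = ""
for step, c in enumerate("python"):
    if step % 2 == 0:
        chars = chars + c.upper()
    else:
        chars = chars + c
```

Let's trace through this code step by step.

Initialize: chars = ''
Entering loop: for step, c in enumerate("python"):
After iteration 1: step = 0, c = 'p', chars = 'P'
After iteration 2: step = 1, c = 'y', chars = 'Py'
After iteration 3: step = 2, c = 't', chars = 'PyT'
After iteration 4: step = 3, c = 'h', chars = 'PyTh'
After iteration 5: step = 4, c = 'o', chars = 'PyThO'
After iteration 6: step = 5, c = 'n', chars = 'PyThOn'
Loop ends.

Final answer: 'PyThOn'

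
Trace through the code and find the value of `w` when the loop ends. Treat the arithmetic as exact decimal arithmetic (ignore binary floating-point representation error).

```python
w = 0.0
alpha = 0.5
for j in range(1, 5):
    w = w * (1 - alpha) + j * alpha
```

Let's trace through this code step by step.

Initialize: w = 0.0
Initialize: alpha = 0.5
Entering loop: for j in range(1, 5):
After iteration 1: j = 1, w = 0.5
After iteration 2: j = 2, w = 1.25
After iteration 3: j = 3, w = 2.125
After iteration 4: j = 4, w = 3.0625
Loop ends.

Final answer: 3.0625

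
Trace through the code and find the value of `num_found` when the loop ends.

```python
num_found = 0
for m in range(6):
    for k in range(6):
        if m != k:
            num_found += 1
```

Let's trace through this code step by step.

Initialize: num_found = 0
Entering loop: for m in range(6):
After iteration 1: m = 0, num_found = 5
After iteration 2: m = 1, num_found = 10
After iteration 3: m = 2, num_found = 15
After iteration 4: m = 3, num_found = 20
After iteration 5: m = 4, num_found = 25
After iteration 6: m = 5, num_found = 30
Loop ends.

Final answer: 30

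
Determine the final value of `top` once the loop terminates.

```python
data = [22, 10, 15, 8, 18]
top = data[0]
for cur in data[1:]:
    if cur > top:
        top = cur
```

Let's trace through this code step by step.

Initialize: data = [22, 10, 15, 8, 18]
Initialize: top = 22
Entering loop: for cur in data[1:]:
After iteration 1: cur = 10, top = 22
After iteration 2: cur = 15, top = 22
After iteration 3: cur = 8, top = 22
After iteration 4: cur = 18, top = 22
Loop ends.

Final answer: 22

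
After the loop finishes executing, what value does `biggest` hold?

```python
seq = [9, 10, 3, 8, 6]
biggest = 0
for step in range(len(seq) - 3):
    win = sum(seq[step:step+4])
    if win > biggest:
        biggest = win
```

Let's trace through this code step by step.

Initialize: seq = [9, 10, 3, 8, 6]
Initialize: biggest = 0
Entering loop: for step in range(len(seq) - 3):
After iteration 1: step = 0, biggest = 30, win = 30
After iteration 2: step = 1, biggest = 30, win = 27
Loop ends.

Final answer: 30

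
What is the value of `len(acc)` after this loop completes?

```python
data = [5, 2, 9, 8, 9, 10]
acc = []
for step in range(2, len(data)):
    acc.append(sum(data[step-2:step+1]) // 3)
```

Let's trace through this code step by step.

Initialize: data = [5, 2, 9, 8, 9, 10]
Initialize: acc = []
Entering loop: for step in range(2, len(data)):
After iteration 1: step = 2, acc = [5]
After iteration 2: step = 3, acc = [5, 6]
After iteration 3: step = 4, acc = [5, 6, 8]
After iteration 4: step = 5, acc = [5, 6, 8, 9]
Loop ends.
len(acc) = 4

Final answer: 4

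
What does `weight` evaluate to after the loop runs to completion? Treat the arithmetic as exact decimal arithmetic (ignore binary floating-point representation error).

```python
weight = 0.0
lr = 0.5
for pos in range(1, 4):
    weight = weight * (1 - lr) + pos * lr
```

Let's trace through this code step by step.

Initialize: weight = 0.0
Initialize: lr = 0.5
Entering loop: for pos in range(1, 4):
After iteration 1: pos = 1, weight = 0.5
After iteration 2: pos = 2, weight = 1.25
After iteration 3: pos = 3, weight = 2.125
Loop ends.

Final answer: 2.125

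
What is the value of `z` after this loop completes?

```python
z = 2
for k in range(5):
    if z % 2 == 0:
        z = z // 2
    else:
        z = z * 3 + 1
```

Let's trace through this code step by step.

Initialize: z = 2
Entering loop: for k in range(5):
After iteration 1: k = 0, z = 1
After iteration 2: k = 1, z = 4
After iteration 3: k = 2, z = 2
After iteration 4: k = 3, z = 1
After iteration 5: k = 4, z = 4
Loop ends.

Final answer: 4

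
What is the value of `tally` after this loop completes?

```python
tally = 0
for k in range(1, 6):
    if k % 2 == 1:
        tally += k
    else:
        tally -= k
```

Let's trace through this code step by step.

Initialize: tally = 0
Entering loop: for k in range(1, 6):
After iteration 1: k = 1, tally = 1
After iteration 2: k = 2, tally = -1
After iteration 3: k = 3, tally = 2
After iteration 4: k = 4, tally = -2
After iteration 5: k = 5, tally = 3
Loop ends.

Final answer: 3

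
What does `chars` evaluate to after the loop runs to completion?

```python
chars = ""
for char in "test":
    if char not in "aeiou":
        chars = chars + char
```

Let's trace through this code step by step.

Initialize: chars = ''
Entering loop: for char in "test":
After iteration 1: char = 't', chars = 't'
After iteration 2: char = 'e', chars = 't'
After iteration 3: char = 's', chars = 'ts'
After iteration 4: char = 't', chars = 'tst'
Loop ends.

Final answer: 'tst'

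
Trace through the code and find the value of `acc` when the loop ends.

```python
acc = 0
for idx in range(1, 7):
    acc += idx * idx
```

Let's trace through this code step by step.

Initialize: acc = 0
Entering loop: for idx in range(1, 7):
After iteration 1: idx = 1, acc = 1
After iteration 2: idx = 2, acc = 5
After iteration 3: idx = 3, acc = 14
After iteration 4: idx = 4, acc = 30
After iteration 5: idx = 5, acc = 55
After iteration 6: idx = 6, acc = 91
Loop ends.

Final answer: 91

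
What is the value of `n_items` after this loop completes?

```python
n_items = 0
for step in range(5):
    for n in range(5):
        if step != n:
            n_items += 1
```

Let's trace through this code step by step.

Initialize: n_items = 0
Entering loop: for step in range(5):
After iteration 1: step = 0, n_items = 4
After iteration 2: step = 1, n_items = 8
After iteration 3: step = 2, n_items = 12
After iteration 4: step = 3, n_items = 16
After iteration 5: step = 4, n_items = 20
Loop ends.

Final answer: 20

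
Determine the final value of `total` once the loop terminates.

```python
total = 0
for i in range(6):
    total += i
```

Let's trace through this code step by step.

Initialize: total = 0
Entering loop: for i in range(6):
After iteration 1: i = 0, total = 0
After iteration 2: i = 1, total = 1
After iteration 3: i = 2, total = 3
After iteration 4: i = 3, total = 6
After iteration 5: i = 4, total = 10
After iteration 6: i = 5, total = 15
Loop ends.

Final answer: 15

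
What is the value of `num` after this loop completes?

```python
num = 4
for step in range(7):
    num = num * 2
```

Let's trace through this code step by step.

Initialize: num = 4
Entering loop: for step in range(7):
After iteration 1: step = 0, num = 8
After iteration 2: step = 1, num = 16
After iteration 3: step = 2, num = 32
After iteration 4: step = 3, num = 64
After iteration 5: step = 4, num = 128
After iteration 6: step = 5, num = 256
After iteration 7: step = 6, num = 512
Loop ends.

Final answer: 512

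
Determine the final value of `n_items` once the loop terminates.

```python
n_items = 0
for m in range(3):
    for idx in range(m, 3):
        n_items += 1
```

Let's trace through this code step by step.

Initialize: n_items = 0
Entering loop: for m in range(3):
After iteration 1: m = 0, n_items = 3
After iteration 2: m = 1, n_items = 5
After iteration 3: m = 2, n_items = 6
Loop ends.

Final answer: 6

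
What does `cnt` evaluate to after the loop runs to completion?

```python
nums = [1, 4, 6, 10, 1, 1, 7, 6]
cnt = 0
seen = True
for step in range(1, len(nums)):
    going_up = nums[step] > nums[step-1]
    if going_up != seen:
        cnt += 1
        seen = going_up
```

Let's trace through this code step by step.

Initialize: nums = [1, 4, 6, 10, 1, 1, 7, 6]
Initialize: cnt = 0
Initialize: seen = True
Entering loop: for step in range(1, len(nums)):
After iteration 1: step = 1, cnt = 0, seen = True, going_up = True
After iteration 2: step = 2, cnt = 0, seen = True, going_up = True
After iteration 3: step = 3, cnt = 0, seen = True, going_up = True
After iteration 4: step = 4, cnt = 1, seen = False, going_up = False
After iteration 5: step = 5, cnt = 1, seen = False, going_up = False
After iteration 6: step = 6, cnt = 2, seen = True, going_up = True
After iteration 7: step = 7, cnt = 3, seen = False, going_up = False
Loop ends.

Final answer: 3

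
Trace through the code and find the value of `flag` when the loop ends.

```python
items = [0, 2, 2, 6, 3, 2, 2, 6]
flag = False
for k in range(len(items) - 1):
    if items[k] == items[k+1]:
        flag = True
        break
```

Let's trace through this code step by step.

Initialize: items = [0, 2, 2, 6, 3, 2, 2, 6]
Initialize: flag = False
Entering loop: for k in range(len(items) - 1):
After iteration 1: k = 0, flag = False
After iteration 2: k = 1, flag = True
Loop ends.

Final answer: True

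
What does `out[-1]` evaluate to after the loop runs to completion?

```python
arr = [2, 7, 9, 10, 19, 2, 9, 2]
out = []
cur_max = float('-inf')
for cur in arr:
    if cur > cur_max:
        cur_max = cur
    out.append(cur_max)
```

Let's trace through this code step by step.

Initialize: arr = [2, 7, 9, 10, 19, 2, 9, 2]
Initialize: out = []
Initialize: cur_max = -inf
Entering loop: for cur in arr:
After iteration 1: cur = 2, out = [2], cur_max = 2
After iteration 2: cur = 7, out = [2, 7], cur_max = 7
After iteration 3: cur = 9, out = [2, 7, 9], cur_max = 9
After iteration 4: cur = 10, out = [2, 7, 9, 10], cur_max = 10
After iteration 5: cur = 19, out = [2, 7, 9, 10, 19], cur_max = 19
After iteration 6: cur = 2, out = [2, 7, 9, 10, 19, 19], cur_max = 19
After iteration 7: cur = 9, out = [2, 7, 9, 10, 19, 19, 19], cur_max = 19
After iteration 8: cur = 2, out = [2, 7, 9, 10, 19, 19, 19, 19], cur_max = 19
Loop ends.
out[-1] = 19

Final answer: 19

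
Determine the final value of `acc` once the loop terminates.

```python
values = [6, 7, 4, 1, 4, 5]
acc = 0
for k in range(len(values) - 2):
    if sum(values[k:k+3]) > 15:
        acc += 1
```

Let's trace through this code step by step.

Initialize: values = [6, 7, 4, 1, 4, 5]
Initialize: acc = 0
Entering loop: for k in range(len(values) - 2):
After iteration 1: k = 0, acc = 1
After iteration 2: k = 1, acc = 1
After iteration 3: k = 2, acc = 1
After iteration 4: k = 3, acc = 1
Loop ends.

Final answer: 1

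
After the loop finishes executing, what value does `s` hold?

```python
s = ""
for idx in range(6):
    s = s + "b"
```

Let's trace through this code step by step.

Initialize: s = ''
Entering loop: for idx in range(6):
After iteration 1: idx = 0, s = 'b'
After iteration 2: idx = 1, s = 'bb'
After iteration 3: idx = 2, s = 'bbb'
After iteration 4: idx = 3, s = 'bbbb'
After iteration 5: idx = 4, s = 'bbbbb'
After iteration 6: idx = 5, s = 'bbbbbb'
Loop ends.

Final answer: 'bbbbbb'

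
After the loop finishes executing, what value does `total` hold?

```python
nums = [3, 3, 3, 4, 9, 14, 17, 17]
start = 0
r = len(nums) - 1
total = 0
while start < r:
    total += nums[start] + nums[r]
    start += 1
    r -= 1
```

Let's trace through this code step by step.

Initialize: nums = [3, 3, 3, 4, 9, 14, 17, 17]
Initialize: start = 0
Initialize: r = 7
Initialize: total = 0
Entering loop: while start < r:
After iteration 1: start = 1, r = 6, total = 20
After iteration 2: start = 2, r = 5, total = 40
After iteration 3: start = 3, r = 4, total = 57
After iteration 4: start = 4, r = 3, total = 70
Loop ends.

Final answer: 70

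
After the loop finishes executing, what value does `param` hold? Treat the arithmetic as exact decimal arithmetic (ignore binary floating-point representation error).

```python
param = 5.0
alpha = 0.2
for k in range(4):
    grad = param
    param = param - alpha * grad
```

Let's trace through this code step by step.

Initialize: param = 5.0
Initialize: alpha = 0.2
Entering loop: for k in range(4):
After iteration 1: k = 0, param = 4.0, grad = 5.0
After iteration 2: k = 1, param = 3.2, grad = 4.0
After iteration 3: k = 2, param = 2.56, grad = 3.2
After iteration 4: k = 3, param = 2.048, grad = 2.56
Loop ends.

Final answer: 2.048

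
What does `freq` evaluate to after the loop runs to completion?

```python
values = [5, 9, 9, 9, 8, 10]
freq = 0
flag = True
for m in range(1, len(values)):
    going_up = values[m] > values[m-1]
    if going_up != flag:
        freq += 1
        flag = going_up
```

Let's trace through this code step by step.

Initialize: values = [5, 9, 9, 9, 8, 10]
Initialize: freq = 0
Initialize: flag = True
Entering loop: for m in range(1, len(values)):
After iteration 1: m = 1, freq = 0, flag = True, going_up = True
After iteration 2: m = 2, freq = 1, flag = False, going_up = False
After iteration 3: m = 3, freq = 1, flag = False, going_up = False
After iteration 4: m = 4, freq = 1, flag = False, going_up = False
After iteration 5: m = 5, freq = 2, flag = True, going_up = True
Loop ends.

Final answer: 2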